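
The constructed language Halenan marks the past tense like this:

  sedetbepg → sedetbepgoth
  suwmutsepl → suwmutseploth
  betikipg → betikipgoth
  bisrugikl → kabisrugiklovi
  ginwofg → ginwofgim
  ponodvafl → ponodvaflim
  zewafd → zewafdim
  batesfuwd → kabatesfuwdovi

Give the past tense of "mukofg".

ginwofg and sedetbepg both end in -g yet inflect differently (ginwofgim, sedetbepgoth), so the final letter is not what conditions the rule; the second-to-last letter is.
"mukofg" has second-to-last letter 'f'. The stems whose second-to-last letter is 'f' (ginwofg → ginwofgim, zewafd → zewafdim, ponodvafl → ponodvaflim) add -im.
The other patterns: stems whose second-to-last letter is 'p' add -oth; stems whose second-to-last letter is 'k' or 'w' add ka- … -ovi around the stem.
So mukofg → mukofgim.

mukofgim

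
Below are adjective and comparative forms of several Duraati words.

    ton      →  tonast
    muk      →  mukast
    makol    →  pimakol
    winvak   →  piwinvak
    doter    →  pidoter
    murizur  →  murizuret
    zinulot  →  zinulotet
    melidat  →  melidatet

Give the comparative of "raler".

piraler

muk and winvak both end in -k yet inflect differently (mukast, piwinvak), so the final letter is not what conditions the rule; the number of vowels is.
"raler" has 2 vowels. The stems with 2 vowels (makol → pimakol, winvak → piwinvak, doter → pidoter) add the prefix pi-.
The other patterns: stems with 1 vowel add -ast; stems with 3 vowels add -et.
So raler → piraler.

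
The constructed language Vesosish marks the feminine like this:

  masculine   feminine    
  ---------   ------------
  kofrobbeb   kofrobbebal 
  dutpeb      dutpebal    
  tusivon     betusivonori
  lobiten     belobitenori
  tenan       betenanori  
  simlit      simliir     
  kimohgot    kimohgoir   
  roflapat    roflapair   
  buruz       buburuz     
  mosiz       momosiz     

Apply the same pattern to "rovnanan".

kofrobbeb and lobiten both have last vowel 'e' yet inflect differently (kofrobbebal, belobitenori), so the last vowel is not what conditions the rule; the final letter is.
"rovnanan" ends in -n. The stems ending in -n (tusivon → betusivonori, lobiten → belobitenori, tenan → betenanori) add be- … -ori around the stem.
So rovnanan → berovnananori.

berovnananori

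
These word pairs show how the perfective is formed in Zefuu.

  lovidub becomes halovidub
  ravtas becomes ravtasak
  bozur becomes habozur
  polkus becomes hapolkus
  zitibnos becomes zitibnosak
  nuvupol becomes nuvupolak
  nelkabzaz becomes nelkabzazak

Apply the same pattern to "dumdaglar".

dumdaglarak

polkus and zitibnos both end in -s yet inflect differently (hapolkus, zitibnosak), so the final letter is not what conditions the rule; the last vowel is.
"dumdaglar" has last vowel 'a'. The stems whose last vowel is 'a' (nelkabzaz → nelkabzazak, ravtas → ravtasak) add -ak.
So dumdaglar → dumdaglarak.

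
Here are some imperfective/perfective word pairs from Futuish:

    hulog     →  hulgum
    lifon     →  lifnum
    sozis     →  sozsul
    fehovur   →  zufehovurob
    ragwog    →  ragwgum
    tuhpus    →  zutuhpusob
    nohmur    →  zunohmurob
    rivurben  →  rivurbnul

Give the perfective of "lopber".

lopbrul

"lopber" has last vowel 'e'. The one such stem in the data (rivurben → rivurbnul) deletes the last vowel and adds -ul (as does sozis), so the same rule applies.
So lopber → lopbrul.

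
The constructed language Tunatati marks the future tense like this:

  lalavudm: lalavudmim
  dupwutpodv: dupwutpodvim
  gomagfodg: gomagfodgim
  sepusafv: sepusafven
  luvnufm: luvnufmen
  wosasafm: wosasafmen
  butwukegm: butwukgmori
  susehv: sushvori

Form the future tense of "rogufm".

"rogufm" has second-to-last letter 'f'. The stems whose second-to-last letter is 'f' (sepusafv → sepusafven, luvnufm → luvnufmen, wosasafm → wosasafmen) add -en.
The other patterns: stems whose second-to-last letter is 'd' add -im; stems whose second-to-last letter is 'g' or 'h' delete the last vowel and add -ori.
So rogufm → rogufmen.

rogufmen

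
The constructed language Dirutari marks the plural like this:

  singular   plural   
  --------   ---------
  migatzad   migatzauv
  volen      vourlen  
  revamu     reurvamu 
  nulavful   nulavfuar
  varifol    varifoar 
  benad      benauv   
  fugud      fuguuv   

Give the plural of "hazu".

haurzu

nulavful and fugud both have last vowel 'u' yet inflect differently (nulavfuar, fuguuv), so the last vowel is not what conditions the rule; the final letter is.
"hazu" ends in -u. The one such stem in the data (revamu → reurvamu) inserts -ur- after the first vowel (as does volen), so the same rule applies.
So hazu → haurzu.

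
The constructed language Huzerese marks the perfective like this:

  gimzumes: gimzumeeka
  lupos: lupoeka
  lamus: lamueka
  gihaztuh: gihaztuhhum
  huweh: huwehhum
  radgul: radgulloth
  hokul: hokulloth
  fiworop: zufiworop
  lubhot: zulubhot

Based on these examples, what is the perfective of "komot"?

zukomot

lamus and gihaztuh both have last vowel 'u' yet inflect differently (lamueka, gihaztuhhum), so the last vowel is not what conditions the rule; the final letter is.
"komot" ends in -t. The one such stem in the data (lubhot → zulubhot) adds the prefix zu-, so the same rule applies.
The other patterns: stems ending in -s drop the final letter and add -eka; stems ending in -h double the final consonant and add -um; stems ending in -l double the final consonant and add -oth.
So komot → zukomot.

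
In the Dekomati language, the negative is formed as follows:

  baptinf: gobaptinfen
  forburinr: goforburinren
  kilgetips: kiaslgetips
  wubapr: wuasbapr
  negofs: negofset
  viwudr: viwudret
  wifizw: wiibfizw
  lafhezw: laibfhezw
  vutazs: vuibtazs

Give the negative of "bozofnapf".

"bozofnapf" has second-to-last letter 'p'. The stems whose second-to-last letter is 'p' (kilgetips → kiaslgetips, wubapr → wuasbapr) insert -as- after the first vowel.
The other patterns: stems whose second-to-last letter is 'n' add go- … -en around the stem; stems whose second-to-last letter is 'd' or 'f' add -et; stems whose second-to-last letter is 'z' insert -ib- after the first vowel.
So bozofnapf → boaszofnapf.

boaszofnapf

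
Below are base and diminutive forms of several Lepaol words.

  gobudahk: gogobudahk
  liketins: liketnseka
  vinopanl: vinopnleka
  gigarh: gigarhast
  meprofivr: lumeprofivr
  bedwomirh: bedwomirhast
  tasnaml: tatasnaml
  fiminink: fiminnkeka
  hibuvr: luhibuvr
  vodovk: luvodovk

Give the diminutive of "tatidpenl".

fiminink and vodovk both end in -k yet inflect differently (fiminnkeka, luvodovk), so the final letter is not what conditions the rule; the second-to-last letter is.
"tatidpenl" has second-to-last letter 'n'. The stems whose second-to-last letter is 'n' (liketins → liketnseka, fiminink → fiminnkeka, vinopanl → vinopnleka) delete the last vowel and add -eka.
So tatidpenl → tatidpnleka.

tatidpnleka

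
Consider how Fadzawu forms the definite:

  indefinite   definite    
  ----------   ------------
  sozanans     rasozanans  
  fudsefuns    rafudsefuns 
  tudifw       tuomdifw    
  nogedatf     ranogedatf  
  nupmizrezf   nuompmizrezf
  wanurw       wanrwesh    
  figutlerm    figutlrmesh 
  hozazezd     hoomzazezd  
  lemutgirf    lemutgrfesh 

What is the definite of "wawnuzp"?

waomwnuzp

nupmizrezf and lemutgirf both end in -f yet inflect differently (nuompmizrezf, lemutgrfesh), so the final letter is not what conditions the rule; the second-to-last letter is.
"wawnuzp" has second-to-last letter 'z'. The stems whose second-to-last letter is 'z' (hozazezd → hoomzazezd, nupmizrezf → nuompmizrezf) insert -om- after the first vowel.
So wawnuzp → waomwnuzp.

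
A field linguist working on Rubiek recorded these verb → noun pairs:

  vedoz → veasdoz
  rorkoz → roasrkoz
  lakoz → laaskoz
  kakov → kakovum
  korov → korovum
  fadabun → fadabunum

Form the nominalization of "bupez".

vedoz and kakov both have last vowel 'o' yet inflect differently (veasdoz, kakovum), so the last vowel is not what conditions the rule; the final letter is.
"bupez" ends in -z. The stems ending in -z (vedoz → veasdoz, rorkoz → roasrkoz, lakoz → laaskoz) insert -as- after the first vowel.
The other pattern: stems ending in -n or -v add -um.
So bupez → buaspez.

buaspez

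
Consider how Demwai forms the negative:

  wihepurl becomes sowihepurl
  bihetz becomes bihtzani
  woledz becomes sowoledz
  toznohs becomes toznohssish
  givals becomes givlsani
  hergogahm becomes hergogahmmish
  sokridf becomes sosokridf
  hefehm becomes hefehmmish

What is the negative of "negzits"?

toznohs and givals both end in -s yet inflect differently (toznohssish, givlsani), so the final letter is not what conditions the rule; the second-to-last letter is.
"negzits" has second-to-last letter 't'. The one such stem in the data (bihetz → bihtzani) deletes the last vowel and adds -ani (as does givals), so the same rule applies.
The other patterns: stems whose second-to-last letter is 'd' or 'r' add the prefix so-; stems whose second-to-last letter is 'h' double the final consonant and add -ish.
So negzits → negztsani.

negztsani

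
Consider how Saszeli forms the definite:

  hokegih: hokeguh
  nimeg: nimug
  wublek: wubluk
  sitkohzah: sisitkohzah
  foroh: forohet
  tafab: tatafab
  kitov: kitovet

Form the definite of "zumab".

foroh and hokegih both end in -h yet inflect differently (forohet, hokeguh), so the final letter is not what conditions the rule; the last vowel is.
"zumab" has last vowel 'a'. The stems whose last vowel is 'a' (tafab → tatafab, sitkohzah → sisitkohzah) repeat the first consonant+vowel as a prefix.
So zumab → zuzumab.

zuzumab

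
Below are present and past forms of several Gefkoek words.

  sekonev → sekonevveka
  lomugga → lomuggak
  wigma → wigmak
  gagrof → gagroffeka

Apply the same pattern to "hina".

sekonev and lomugga both have 3 vowels yet inflect differently (sekonevveka, lomuggak), so the number of vowels is not what conditions the rule; whether the stem ends in a vowel or a consonant is.
"hina" ends in a vowel. The stems ending in a vowel (lomugga → lomuggak, wigma → wigmak) drop the final letter and add -ak.
The other pattern: stems ending in a consonant double the final consonant and add -eka.
So hina → hinak.

hinak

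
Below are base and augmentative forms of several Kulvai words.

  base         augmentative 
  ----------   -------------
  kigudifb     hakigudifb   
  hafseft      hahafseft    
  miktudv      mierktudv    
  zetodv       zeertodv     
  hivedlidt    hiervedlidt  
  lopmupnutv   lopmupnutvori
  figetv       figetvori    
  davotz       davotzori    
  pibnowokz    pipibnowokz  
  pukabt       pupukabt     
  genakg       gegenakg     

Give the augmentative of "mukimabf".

"mukimabf" has second-to-last letter 'b'. The one such stem in the data (pukabt → pupukabt) repeats the first consonant+vowel as a prefix (as do pibnowokz, genakg), so the same rule applies.
So mukimabf → mumukimabf.

mumukimabf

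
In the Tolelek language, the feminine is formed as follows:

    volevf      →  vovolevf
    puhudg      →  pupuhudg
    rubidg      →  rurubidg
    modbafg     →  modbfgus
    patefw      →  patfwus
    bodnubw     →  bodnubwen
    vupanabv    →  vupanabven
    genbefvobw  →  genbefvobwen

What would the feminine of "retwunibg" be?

bodnubw and patefw both end in -w yet inflect differently (bodnubwen, patfwus), so the final letter is not what conditions the rule; the second-to-last letter is.
"retwunibg" has second-to-last letter 'b'. The stems whose second-to-last letter is 'b' (bodnubw → bodnubwen, vupanabv → vupanabven, genbefvobw → genbefvobwen) add -en.
So retwunibg → retwunibgen.

retwunibgen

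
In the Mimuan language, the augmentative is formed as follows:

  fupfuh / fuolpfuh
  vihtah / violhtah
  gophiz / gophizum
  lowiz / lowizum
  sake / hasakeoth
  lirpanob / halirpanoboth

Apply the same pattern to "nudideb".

lowiz and lirpanob both begin with l- yet inflect differently (lowizum, halirpanoboth), so the first letter is not what conditions the rule; the final letter is.
"nudideb" ends in -b. The one such stem in the data (lirpanob → halirpanoboth) adds ha- … -oth around the stem, so the same rule applies.
The other patterns: stems ending in -h insert -ol- after the first vowel; stems ending in -z add -um.
So nudideb → hanudideboth.

hanudideboth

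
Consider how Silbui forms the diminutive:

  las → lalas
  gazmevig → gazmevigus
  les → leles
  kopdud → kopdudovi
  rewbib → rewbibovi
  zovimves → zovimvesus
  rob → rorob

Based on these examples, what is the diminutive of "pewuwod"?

pewuwodus

rob and rewbib both end in -b yet inflect differently (rorob, rewbibovi), so the final letter is not what conditions the rule; the number of vowels is.
"pewuwod" has 3 vowels. The stems with 3 vowels (zovimves → zovimvesus, gazmevig → gazmevigus) add -us.
So pewuwod → pewuwodus.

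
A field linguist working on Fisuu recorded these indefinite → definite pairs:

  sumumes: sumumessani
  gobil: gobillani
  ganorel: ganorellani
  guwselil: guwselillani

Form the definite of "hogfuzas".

Every pair shown (sumumes → sumumessani, gobil → gobillani, ganorel → ganorellani, …) follows the same rule: double the final consonant and add -ani.
So hogfuzas → hogfuzassani.

hogfuzassani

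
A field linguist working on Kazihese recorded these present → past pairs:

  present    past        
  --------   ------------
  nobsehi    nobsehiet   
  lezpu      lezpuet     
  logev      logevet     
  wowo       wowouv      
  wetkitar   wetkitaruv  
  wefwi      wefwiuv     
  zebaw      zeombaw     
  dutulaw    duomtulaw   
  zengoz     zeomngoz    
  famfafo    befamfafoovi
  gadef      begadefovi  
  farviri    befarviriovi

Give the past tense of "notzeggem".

notzeggemet

nobsehi and wefwi both end in -i yet inflect differently (nobsehiet, wefwiuv), so the final letter is not what conditions the rule; the first letter is.
"notzeggem" begins with n-. The one such stem in the data (nobsehi → nobsehiet) adds -et, so the same rule applies.
The other patterns: stems beginning with w- add -uv; stems beginning with d- or z- insert -om- after the first vowel; stems beginning with f- or g- add be- … -ovi around the stem.
So notzeggem → notzeggemet.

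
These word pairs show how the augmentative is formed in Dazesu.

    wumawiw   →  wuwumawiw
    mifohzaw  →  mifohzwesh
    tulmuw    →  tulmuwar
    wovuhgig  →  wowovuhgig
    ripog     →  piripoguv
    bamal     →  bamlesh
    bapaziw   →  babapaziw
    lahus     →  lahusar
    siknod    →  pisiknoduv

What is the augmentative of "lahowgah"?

lahowghesh

tulmuw and wumawiw both end in -w yet inflect differently (tulmuwar, wuwumawiw), so the final letter is not what conditions the rule; the last vowel is.
"lahowgah" has last vowel 'a'. The stems whose last vowel is 'a' (mifohzaw → mifohzwesh, bamal → bamlesh) delete the last vowel and add -esh.
So lahowgah → lahowghesh.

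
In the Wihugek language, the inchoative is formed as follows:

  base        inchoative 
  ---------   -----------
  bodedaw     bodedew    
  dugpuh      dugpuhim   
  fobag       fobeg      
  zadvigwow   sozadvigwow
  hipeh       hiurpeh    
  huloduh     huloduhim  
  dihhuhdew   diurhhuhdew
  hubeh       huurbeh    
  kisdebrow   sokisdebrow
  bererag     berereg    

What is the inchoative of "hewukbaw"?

hewukbew

"hewukbaw" has last vowel 'a'. The stems whose last vowel is 'a' (fobag → fobeg, bodedaw → bodedew, bererag → berereg) change the last vowel to 'e'.
So hewukbaw → hewukbew.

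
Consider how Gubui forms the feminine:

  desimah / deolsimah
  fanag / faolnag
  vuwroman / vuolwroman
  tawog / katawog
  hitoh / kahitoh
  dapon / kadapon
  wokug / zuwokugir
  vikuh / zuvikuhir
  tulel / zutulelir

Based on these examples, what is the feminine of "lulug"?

fanag and tawog both end in -g yet inflect differently (faolnag, katawog), so the final letter is not what conditions the rule; the last vowel is.
"lulug" has last vowel 'u'. The stems whose last vowel is 'u' (wokug → zuwokugir, vikuh → zuvikuhir) add zu- … -ir around the stem.
The other patterns: stems whose last vowel is 'a' insert -ol- after the first vowel; stems whose last vowel is 'o' add the prefix ka-.
So lulug → zululugir.

zululugir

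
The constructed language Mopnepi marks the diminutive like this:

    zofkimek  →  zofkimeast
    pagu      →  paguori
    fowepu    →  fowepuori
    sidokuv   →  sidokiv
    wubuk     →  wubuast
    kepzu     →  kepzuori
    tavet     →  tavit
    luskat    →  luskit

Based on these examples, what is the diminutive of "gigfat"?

fowepu and wubuk both have last vowel 'u' yet inflect differently (fowepuori, wubuast), so the last vowel is not what conditions the rule; the final letter is.
"gigfat" ends in -t. The stems ending in -t (luskat → luskit, tavet → tavit) change the last vowel to 'i'.
The other patterns: stems ending in -u add -ori; stems ending in -k drop the final letter and add -ast.
So gigfat → gigfit.

gigfit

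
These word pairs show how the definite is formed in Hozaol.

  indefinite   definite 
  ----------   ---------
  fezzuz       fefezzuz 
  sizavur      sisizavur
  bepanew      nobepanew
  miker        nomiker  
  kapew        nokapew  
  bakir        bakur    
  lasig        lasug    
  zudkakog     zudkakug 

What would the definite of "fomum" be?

fofomum

"fomum" has last vowel 'u'. The stems whose last vowel is 'u' (fezzuz → fefezzuz, sizavur → sisizavur) repeat the first consonant+vowel as a prefix.
So fomum → fofomum.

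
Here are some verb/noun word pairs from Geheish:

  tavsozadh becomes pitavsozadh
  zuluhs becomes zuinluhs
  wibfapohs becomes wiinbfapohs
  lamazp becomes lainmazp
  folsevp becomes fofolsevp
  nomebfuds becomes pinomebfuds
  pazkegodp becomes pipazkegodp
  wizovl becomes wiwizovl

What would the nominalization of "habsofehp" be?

hainbsofehp

"habsofehp" has second-to-last letter 'h'. The stems whose second-to-last letter is 'h' (wibfapohs → wiinbfapohs, zuluhs → zuinluhs) insert -in- after the first vowel.
The other patterns: stems whose second-to-last letter is 'v' repeat the first consonant+vowel as a prefix; stems whose second-to-last letter is 'd' add the prefix pi-.
So habsofehp → hainbsofehp.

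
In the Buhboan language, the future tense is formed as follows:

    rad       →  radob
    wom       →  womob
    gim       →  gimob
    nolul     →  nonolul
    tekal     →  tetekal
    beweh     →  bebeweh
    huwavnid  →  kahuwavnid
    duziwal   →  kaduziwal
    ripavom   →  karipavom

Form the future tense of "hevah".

rad and huwavnid both end in -d yet inflect differently (radob, kahuwavnid), so the final letter is not what conditions the rule; the number of vowels is.
"hevah" has 2 vowels. The stems with 2 vowels (nolul → nonolul, tekal → tetekal, beweh → bebeweh) repeat the first consonant+vowel as a prefix.
So hevah → hehevah.

hehevah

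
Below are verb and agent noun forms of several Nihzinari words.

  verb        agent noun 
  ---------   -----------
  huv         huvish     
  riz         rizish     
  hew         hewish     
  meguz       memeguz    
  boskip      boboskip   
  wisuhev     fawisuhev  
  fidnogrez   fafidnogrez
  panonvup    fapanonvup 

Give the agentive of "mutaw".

mumutaw

riz and meguz both end in -z yet inflect differently (rizish, memeguz), so the final letter is not what conditions the rule; the number of vowels is.
"mutaw" has 2 vowels. The stems with 2 vowels (meguz → memeguz, boskip → boboskip) repeat the first consonant+vowel as a prefix.
The other patterns: stems with 1 vowel add -ish; stems with 3 vowels add the prefix fa-.
So mutaw → mumutaw.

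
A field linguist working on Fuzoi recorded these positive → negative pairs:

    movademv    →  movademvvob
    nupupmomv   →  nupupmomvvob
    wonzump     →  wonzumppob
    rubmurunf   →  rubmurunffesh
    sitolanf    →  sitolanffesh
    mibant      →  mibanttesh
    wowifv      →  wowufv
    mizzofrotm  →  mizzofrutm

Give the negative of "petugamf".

petugamffob

"petugamf" has second-to-last letter 'm'. The stems whose second-to-last letter is 'm' (movademv → movademvvob, nupupmomv → nupupmomvvob, wonzump → wonzumppob) double the final consonant and add -ob.
The other patterns: stems whose second-to-last letter is 'n' double the final consonant and add -esh; stems whose second-to-last letter is 'f' or 't' change the last vowel to 'u'.
So petugamf → petugamffob.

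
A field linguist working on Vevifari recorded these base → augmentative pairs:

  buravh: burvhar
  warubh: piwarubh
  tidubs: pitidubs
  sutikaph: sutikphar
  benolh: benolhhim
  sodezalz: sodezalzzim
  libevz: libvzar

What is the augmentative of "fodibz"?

warubh and benolh both end in -h yet inflect differently (piwarubh, benolhhim), so the final letter is not what conditions the rule; the second-to-last letter is.
"fodibz" has second-to-last letter 'b'. The stems whose second-to-last letter is 'b' (warubh → piwarubh, tidubs → pitidubs) add the prefix pi-.
The other patterns: stems whose second-to-last letter is 'l' double the final consonant and add -im; stems whose second-to-last letter is 'p' or 'v' delete the last vowel and add -ar.
So fodibz → pifodibz.

pifodibz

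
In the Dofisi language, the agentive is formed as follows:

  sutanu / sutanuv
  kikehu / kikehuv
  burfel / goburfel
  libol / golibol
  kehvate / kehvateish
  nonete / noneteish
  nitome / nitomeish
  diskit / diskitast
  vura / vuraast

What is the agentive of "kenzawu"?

kenzawuv

burfel and kehvate both have last vowel 'e' yet inflect differently (goburfel, kehvateish), so the last vowel is not what conditions the rule; the final letter is.
"kenzawu" ends in -u. The stems ending in -u (sutanu → sutanuv, kikehu → kikehuv) drop the final letter and add -uv.
So kenzawu → kenzawuv.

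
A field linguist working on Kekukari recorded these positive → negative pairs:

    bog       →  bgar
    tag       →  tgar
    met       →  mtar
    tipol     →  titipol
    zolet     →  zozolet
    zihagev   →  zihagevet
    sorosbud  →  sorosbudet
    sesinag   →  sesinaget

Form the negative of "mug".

mgar

"mug" has 1 vowel. The stems with 1 vowel (bog → bgar, tag → tgar, met → mtar) delete the last vowel and add -ar.
So mug → mgar.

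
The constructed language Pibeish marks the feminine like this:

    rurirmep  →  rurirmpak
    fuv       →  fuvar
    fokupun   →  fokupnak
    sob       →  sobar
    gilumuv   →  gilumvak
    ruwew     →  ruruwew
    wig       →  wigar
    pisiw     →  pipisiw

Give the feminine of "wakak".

wawakak

"wakak" has 2 vowels. The stems with 2 vowels (ruwew → ruruwew, pisiw → pipisiw) repeat the first consonant+vowel as a prefix.
So wakak → wawakak.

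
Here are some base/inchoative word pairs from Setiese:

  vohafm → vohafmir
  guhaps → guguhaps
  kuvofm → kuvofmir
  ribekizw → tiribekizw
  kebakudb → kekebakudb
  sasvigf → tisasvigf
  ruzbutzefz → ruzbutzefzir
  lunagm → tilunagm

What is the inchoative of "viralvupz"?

viviralvupz

"viralvupz" has second-to-last letter 'p'. The one such stem in the data (guhaps → guguhaps) repeats the first consonant+vowel as a prefix (as does kebakudb), so the same rule applies.
The other patterns: stems whose second-to-last letter is 'f' add -ir; stems whose second-to-last letter is 'g' or 'z' add the prefix ti-.
So viralvupz → viviralvupz.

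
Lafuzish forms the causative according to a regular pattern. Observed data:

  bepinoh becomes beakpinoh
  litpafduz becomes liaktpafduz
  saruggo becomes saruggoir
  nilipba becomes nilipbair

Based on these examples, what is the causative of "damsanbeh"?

daakmsanbeh

bepinoh and saruggo both have last vowel 'o' yet inflect differently (beakpinoh, saruggoir), so the last vowel is not what conditions the rule; whether the stem ends in a vowel or a consonant is.
"damsanbeh" ends in a consonant. The stems ending in a consonant (bepinoh → beakpinoh, litpafduz → liaktpafduz) insert -ak- after the first vowel.
So damsanbeh → daakmsanbeh.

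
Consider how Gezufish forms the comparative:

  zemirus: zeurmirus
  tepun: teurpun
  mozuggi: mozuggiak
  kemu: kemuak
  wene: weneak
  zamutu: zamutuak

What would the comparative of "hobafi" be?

zemirus and kemu both have last vowel 'u' yet inflect differently (zeurmirus, kemuak), so the last vowel is not what conditions the rule; whether the stem ends in a vowel or a consonant is.
"hobafi" ends in a vowel. The stems ending in a vowel (mozuggi → mozuggiak, kemu → kemuak, wene → weneak) add -ak.
The other pattern: stems ending in a consonant insert -ur- after the first vowel.
So hobafi → hobafiak.

hobafiak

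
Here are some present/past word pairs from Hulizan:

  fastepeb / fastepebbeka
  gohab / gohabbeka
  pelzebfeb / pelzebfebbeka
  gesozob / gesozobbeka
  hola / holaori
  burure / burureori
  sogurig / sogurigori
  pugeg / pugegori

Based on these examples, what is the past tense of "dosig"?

gohab and hola both have last vowel 'a' yet inflect differently (gohabbeka, holaori), so the last vowel is not what conditions the rule; the final letter is.
"dosig" ends in -g. The stems ending in -g (sogurig → sogurigori, pugeg → pugegori) add -ori.
The other pattern: stems ending in -b double the final consonant and add -eka.
So dosig → dosigori.

dosigori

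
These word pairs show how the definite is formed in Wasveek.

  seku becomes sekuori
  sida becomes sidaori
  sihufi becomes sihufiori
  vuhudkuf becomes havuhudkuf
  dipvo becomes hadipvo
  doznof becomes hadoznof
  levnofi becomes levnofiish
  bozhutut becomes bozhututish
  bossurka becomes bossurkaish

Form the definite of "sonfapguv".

sonfapguvori

sihufi and levnofi both end in -i yet inflect differently (sihufiori, levnofiish), so the final letter is not what conditions the rule; the first letter is.
"sonfapguv" begins with s-. The stems beginning with s- (seku → sekuori, sida → sidaori, sihufi → sihufiori) add -ori.
The other patterns: stems beginning with d- or v- add the prefix ha-; stems beginning with b- or l- add -ish.
So sonfapguv → sonfapguvori.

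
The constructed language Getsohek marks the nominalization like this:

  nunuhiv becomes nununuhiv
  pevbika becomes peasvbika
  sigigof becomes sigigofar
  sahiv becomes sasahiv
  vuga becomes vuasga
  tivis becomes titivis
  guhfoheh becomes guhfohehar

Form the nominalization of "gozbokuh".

"gozbokuh" ends in -h. The one such stem in the data (guhfoheh → guhfohehar) adds -ar, so the same rule applies.
So gozbokuh → gozbokuhar.

gozbokuhar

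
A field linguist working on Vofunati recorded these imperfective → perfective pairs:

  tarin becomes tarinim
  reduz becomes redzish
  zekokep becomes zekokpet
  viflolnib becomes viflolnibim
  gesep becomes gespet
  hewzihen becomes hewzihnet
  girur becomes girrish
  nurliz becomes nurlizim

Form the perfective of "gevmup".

gevmpish

hewzihen and tarin both end in -n yet inflect differently (hewzihnet, tarinim), so the final letter is not what conditions the rule; the last vowel is.
"gevmup" has last vowel 'u'. The stems whose last vowel is 'u' (reduz → redzish, girur → girrish) delete the last vowel and add -ish.
So gevmup → gevmpish.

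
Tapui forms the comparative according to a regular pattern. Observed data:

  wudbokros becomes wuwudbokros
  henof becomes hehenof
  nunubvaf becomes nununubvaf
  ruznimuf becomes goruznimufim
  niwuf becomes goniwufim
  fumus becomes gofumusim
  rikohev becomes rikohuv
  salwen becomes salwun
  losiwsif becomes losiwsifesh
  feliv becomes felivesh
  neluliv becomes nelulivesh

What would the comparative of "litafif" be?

henof and ruznimuf both end in -f yet inflect differently (hehenof, goruznimufim), so the final letter is not what conditions the rule; the last vowel is.
"litafif" has last vowel 'i'. The stems whose last vowel is 'i' (losiwsif → losiwsifesh, feliv → felivesh, neluliv → nelulivesh) add -esh.
The other patterns: stems whose last vowel is 'a' or 'o' repeat the first consonant+vowel as a prefix; stems whose last vowel is 'u' add go- … -im around the stem; stems whose last vowel is 'e' change the last vowel to 'u'.
So litafif → litafifesh.

litafifesh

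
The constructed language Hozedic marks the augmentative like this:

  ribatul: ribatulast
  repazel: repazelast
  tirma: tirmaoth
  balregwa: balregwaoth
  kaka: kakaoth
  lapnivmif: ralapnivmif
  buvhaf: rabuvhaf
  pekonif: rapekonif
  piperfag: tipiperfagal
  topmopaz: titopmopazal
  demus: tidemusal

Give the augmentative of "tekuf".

ratekuf

tirma and buvhaf both have last vowel 'a' yet inflect differently (tirmaoth, rabuvhaf), so the last vowel is not what conditions the rule; the final letter is.
"tekuf" ends in -f. The stems ending in -f (lapnivmif → ralapnivmif, buvhaf → rabuvhaf, pekonif → rapekonif) add the prefix ra-.
So tekuf → ratekuf.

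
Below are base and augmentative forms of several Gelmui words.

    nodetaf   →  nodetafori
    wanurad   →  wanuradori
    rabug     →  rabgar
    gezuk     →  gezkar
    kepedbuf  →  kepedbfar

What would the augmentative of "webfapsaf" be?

webfapsafori

nodetaf and kepedbuf both end in -f yet inflect differently (nodetafori, kepedbfar), so the final letter is not what conditions the rule; the last vowel is.
"webfapsaf" has last vowel 'a'. The stems whose last vowel is 'a' (nodetaf → nodetafori, wanurad → wanuradori) add -ori.
The other pattern: stems whose last vowel is 'u' delete the last vowel and add -ar.
So webfapsaf → webfapsafori.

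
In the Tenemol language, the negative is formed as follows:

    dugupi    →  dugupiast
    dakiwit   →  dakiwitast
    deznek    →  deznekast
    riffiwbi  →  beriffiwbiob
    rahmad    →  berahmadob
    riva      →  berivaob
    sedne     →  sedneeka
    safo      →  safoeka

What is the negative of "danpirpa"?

dugupi and riffiwbi both end in -i yet inflect differently (dugupiast, beriffiwbiob), so the final letter is not what conditions the rule; the first letter is.
"danpirpa" begins with d-. The stems beginning with d- (dugupi → dugupiast, dakiwit → dakiwitast, deznek → deznekast) add -ast.
So danpirpa → danpirpaast.

danpirpaast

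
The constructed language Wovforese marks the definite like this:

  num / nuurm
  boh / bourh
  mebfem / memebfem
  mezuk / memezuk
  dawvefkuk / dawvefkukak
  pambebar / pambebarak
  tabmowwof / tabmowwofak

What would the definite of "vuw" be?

vuurw

num and mebfem both end in -m yet inflect differently (nuurm, memebfem), so the final letter is not what conditions the rule; the number of vowels is.
"vuw" has 1 vowel. The stems with 1 vowel (num → nuurm, boh → bourh) insert -ur- after the first vowel.
The other patterns: stems with 2 vowels repeat the first consonant+vowel as a prefix; stems with 3 vowels add -ak.
So vuw → vuurw.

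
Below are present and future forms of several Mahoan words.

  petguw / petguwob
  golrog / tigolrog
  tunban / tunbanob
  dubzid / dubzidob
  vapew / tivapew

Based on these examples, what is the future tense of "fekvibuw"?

fekvibuwob

"fekvibuw" has last vowel 'u'. The one such stem in the data (petguw → petguwob) adds -ob, so the same rule applies.
So fekvibuw → fekvibuwob.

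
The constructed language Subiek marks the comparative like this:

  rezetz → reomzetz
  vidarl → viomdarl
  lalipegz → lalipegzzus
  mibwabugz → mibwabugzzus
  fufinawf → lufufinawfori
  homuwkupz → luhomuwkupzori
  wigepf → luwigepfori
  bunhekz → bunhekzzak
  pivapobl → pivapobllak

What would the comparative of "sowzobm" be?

rezetz and lalipegz both end in -z yet inflect differently (reomzetz, lalipegzzus), so the final letter is not what conditions the rule; the second-to-last letter is.
"sowzobm" has second-to-last letter 'b'. The one such stem in the data (pivapobl → pivapobllak) doubles the final consonant and adds -ak (as does bunhekz), so the same rule applies.
So sowzobm → sowzobmmak.

sowzobmmak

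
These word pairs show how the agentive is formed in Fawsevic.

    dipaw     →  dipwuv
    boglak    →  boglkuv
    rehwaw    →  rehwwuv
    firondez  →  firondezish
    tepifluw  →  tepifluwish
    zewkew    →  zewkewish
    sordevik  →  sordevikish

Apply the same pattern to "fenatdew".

dipaw and tepifluw both end in -w yet inflect differently (dipwuv, tepifluwish), so the final letter is not what conditions the rule; the last vowel is.
"fenatdew" has last vowel 'e'. The stems whose last vowel is 'e' (firondez → firondezish, zewkew → zewkewish) add -ish.
So fenatdew → fenatdewish.

fenatdewish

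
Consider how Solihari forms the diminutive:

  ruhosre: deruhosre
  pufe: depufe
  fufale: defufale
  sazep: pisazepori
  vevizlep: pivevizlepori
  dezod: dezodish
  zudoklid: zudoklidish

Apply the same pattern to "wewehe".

dewewehe

ruhosre and sazep both have last vowel 'e' yet inflect differently (deruhosre, pisazepori), so the last vowel is not what conditions the rule; the final letter is.
"wewehe" ends in -e. The stems ending in -e (ruhosre → deruhosre, pufe → depufe, fufale → defufale) add the prefix de-.
The other patterns: stems ending in -p add pi- … -ori around the stem; stems ending in -d add -ish.
So wewehe → dewewehe.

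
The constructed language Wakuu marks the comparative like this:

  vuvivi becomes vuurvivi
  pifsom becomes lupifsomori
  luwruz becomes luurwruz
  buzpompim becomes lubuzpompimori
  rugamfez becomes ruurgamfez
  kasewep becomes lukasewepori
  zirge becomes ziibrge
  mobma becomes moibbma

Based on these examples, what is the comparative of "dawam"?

kasewep and rugamfez both have last vowel 'e' yet inflect differently (lukasewepori, ruurgamfez), so the last vowel is not what conditions the rule; the final letter is.
"dawam" ends in -m. The stems ending in -m (buzpompim → lubuzpompimori, pifsom → lupifsomori) add lu- … -ori around the stem.
The other patterns: stems ending in -i or -z insert -ur- after the first vowel; stems ending in -a or -e insert -ib- after the first vowel.
So dawam → ludawamori.

ludawamori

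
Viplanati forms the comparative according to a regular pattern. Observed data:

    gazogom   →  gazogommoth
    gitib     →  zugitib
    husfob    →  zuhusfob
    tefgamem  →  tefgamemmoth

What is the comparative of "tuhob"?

zutuhob

gazogom and husfob both have last vowel 'o' yet inflect differently (gazogommoth, zuhusfob), so the last vowel is not what conditions the rule; the final letter is.
"tuhob" ends in -b. The stems ending in -b (husfob → zuhusfob, gitib → zugitib) add the prefix zu-.
The other pattern: stems ending in -m double the final consonant and add -oth.
So tuhob → zutuhob.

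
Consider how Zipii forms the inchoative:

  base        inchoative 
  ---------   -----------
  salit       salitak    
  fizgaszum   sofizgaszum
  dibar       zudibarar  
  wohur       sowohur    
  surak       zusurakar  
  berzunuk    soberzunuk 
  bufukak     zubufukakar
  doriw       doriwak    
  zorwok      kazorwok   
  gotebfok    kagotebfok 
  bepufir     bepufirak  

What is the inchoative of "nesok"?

kanesok

"nesok" has last vowel 'o'. The stems whose last vowel is 'o' (gotebfok → kagotebfok, zorwok → kazorwok) add the prefix ka-.
The other patterns: stems whose last vowel is 'a' add zu- … -ar around the stem; stems whose last vowel is 'u' add the prefix so-; stems whose last vowel is 'i' add -ak.
So nesok → kanesok.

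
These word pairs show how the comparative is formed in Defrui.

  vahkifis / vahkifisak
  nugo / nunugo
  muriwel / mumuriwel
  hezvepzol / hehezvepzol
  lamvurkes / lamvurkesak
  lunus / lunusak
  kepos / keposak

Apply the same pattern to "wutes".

kepos and hezvepzol both have last vowel 'o' yet inflect differently (keposak, hehezvepzol), so the last vowel is not what conditions the rule; the final letter is.
"wutes" ends in -s. The stems ending in -s (lunus → lunusak, lamvurkes → lamvurkesak, kepos → keposak) add -ak.
So wutes → wutesak.

wutesak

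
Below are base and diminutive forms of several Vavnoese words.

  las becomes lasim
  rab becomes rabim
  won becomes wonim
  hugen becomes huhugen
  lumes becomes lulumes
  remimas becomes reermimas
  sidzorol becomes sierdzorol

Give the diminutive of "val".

valim

won and hugen both end in -n yet inflect differently (wonim, huhugen), so the final letter is not what conditions the rule; the number of vowels is.
"val" has 1 vowel. The stems with 1 vowel (las → lasim, rab → rabim, won → wonim) add -im.
The other patterns: stems with 2 vowels repeat the first consonant+vowel as a prefix; stems with 3 vowels insert -er- after the first vowel.
So val → valim.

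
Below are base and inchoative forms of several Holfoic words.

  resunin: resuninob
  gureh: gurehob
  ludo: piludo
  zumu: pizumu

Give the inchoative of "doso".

pidoso

"doso" ends in a vowel. The stems ending in a vowel (ludo → piludo, zumu → pizumu) add the prefix pi-.
So doso → pidoso.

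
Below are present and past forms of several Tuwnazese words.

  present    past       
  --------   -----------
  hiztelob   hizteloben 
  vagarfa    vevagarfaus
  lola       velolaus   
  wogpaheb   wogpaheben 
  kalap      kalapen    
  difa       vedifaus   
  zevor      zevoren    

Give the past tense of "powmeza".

vepowmezaus

"powmeza" ends in -a. The stems ending in -a (lola → velolaus, vagarfa → vevagarfaus, difa → vedifaus) add ve- … -us around the stem.
The other pattern: stems ending in -b, -p or -r add -en.
So powmeza → vepowmezaus.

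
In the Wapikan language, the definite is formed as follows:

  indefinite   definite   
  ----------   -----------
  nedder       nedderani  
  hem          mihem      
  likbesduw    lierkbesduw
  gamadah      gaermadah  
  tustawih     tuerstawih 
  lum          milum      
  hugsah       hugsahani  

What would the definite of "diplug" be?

hugsah and gamadah both end in -h yet inflect differently (hugsahani, gaermadah), so the final letter is not what conditions the rule; the number of vowels is.
"diplug" has 2 vowels. The stems with 2 vowels (nedder → nedderani, hugsah → hugsahani) add -ani.
So diplug → diplugani.

diplugani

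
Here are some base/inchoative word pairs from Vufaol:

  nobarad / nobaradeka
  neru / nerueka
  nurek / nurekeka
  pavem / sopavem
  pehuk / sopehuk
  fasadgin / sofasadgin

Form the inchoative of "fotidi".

sofotidi

nurek and pehuk both end in -k yet inflect differently (nurekeka, sopehuk), so the final letter is not what conditions the rule; the first letter is.
"fotidi" begins with f-. The one such stem in the data (fasadgin → sofasadgin) adds the prefix so-, so the same rule applies.
So fotidi → sofotidi.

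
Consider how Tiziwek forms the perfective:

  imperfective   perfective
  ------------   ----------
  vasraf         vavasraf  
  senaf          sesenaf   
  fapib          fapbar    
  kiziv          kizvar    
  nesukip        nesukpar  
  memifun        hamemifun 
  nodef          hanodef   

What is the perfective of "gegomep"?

hagegomep

"gegomep" has last vowel 'e'. The one such stem in the data (nodef → hanodef) adds the prefix ha-, so the same rule applies.
So gegomep → hagegomep.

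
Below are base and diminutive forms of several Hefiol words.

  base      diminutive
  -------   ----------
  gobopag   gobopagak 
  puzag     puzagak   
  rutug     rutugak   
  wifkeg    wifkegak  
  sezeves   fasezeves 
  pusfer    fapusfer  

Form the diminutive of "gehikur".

fagehikur

"gehikur" ends in -r. The one such stem in the data (pusfer → fapusfer) adds the prefix fa-, so the same rule applies.
The other pattern: stems ending in -g add -ak.
So gehikur → fagehikur.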